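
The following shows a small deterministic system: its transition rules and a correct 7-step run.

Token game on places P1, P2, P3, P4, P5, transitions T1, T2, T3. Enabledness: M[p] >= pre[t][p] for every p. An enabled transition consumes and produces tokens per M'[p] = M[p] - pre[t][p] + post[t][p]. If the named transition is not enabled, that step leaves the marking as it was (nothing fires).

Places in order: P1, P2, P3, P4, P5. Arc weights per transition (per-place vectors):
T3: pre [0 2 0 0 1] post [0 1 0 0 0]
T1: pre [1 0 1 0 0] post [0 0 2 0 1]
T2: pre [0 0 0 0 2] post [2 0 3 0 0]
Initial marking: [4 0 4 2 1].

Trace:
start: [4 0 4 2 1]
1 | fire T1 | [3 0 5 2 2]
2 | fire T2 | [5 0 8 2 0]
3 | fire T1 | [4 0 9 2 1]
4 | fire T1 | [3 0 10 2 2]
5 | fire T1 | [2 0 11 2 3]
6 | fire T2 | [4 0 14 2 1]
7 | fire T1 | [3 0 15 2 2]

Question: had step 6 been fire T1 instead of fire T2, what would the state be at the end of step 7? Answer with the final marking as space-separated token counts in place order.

0 0 13 2 5

(re-executing from step 6 with the substitution; state before step 6: [2 0 11 2 3])
6 | fire T1 | [1 0 12 2 4]
7 | fire T1 | [0 0 13 2 5]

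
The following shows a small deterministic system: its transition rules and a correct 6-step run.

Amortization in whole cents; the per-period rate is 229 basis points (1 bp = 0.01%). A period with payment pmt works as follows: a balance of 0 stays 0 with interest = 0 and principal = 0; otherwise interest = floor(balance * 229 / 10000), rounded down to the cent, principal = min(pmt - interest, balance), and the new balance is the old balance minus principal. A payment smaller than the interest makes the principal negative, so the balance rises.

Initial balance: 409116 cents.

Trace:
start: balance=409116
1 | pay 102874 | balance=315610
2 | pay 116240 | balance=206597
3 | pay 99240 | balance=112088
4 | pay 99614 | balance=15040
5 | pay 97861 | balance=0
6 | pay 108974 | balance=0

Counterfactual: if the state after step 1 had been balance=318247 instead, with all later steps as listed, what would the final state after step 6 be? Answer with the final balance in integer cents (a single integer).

0

state after step 1 := balance=318247
2 | pay 116240 | balance=209294
3 | pay 99240 | balance=114846
4 | pay 99614 | balance=17861
5 | pay 97861 | balance=0
6 | pay 108974 | balance=0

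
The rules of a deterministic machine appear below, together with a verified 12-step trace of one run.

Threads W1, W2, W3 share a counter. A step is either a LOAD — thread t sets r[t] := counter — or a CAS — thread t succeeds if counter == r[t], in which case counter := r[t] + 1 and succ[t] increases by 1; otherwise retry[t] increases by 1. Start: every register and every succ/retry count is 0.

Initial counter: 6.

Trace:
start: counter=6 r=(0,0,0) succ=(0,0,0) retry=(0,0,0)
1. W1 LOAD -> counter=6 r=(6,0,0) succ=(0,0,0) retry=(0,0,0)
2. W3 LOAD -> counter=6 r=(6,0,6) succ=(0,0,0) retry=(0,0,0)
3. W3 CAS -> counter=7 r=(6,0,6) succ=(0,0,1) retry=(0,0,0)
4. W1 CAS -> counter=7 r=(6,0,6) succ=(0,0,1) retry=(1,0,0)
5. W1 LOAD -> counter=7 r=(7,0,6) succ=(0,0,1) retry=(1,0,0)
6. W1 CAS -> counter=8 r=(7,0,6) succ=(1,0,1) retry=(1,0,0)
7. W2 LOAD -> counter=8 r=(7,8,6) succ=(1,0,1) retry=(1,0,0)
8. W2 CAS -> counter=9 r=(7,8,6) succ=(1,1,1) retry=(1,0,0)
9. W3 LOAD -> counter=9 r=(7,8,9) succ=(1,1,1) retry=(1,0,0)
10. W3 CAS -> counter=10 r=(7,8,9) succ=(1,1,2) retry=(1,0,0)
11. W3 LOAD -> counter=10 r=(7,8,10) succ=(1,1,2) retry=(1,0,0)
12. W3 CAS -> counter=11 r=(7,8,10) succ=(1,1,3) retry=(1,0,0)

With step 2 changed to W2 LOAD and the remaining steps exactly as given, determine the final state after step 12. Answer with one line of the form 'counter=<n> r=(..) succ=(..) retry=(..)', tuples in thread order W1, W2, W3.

(re-executing from step 2 with the substitution; state before step 2: counter=6 r=(6,0,0) succ=(0,0,0) retry=(0,0,0))
2. W2 LOAD -> counter=6 r=(6,6,0) succ=(0,0,0) retry=(0,0,0)
3. W3 CAS -> counter=6 r=(6,6,0) succ=(0,0,0) retry=(0,0,1)
4. W1 CAS -> counter=7 r=(6,6,0) succ=(1,0,0) retry=(0,0,1)
5. W1 LOAD -> counter=7 r=(7,6,0) succ=(1,0,0) retry=(0,0,1)
6. W1 CAS -> counter=8 r=(7,6,0) succ=(2,0,0) retry=(0,0,1)
7. W2 LOAD -> counter=8 r=(7,8,0) succ=(2,0,0) retry=(0,0,1)
8. W2 CAS -> counter=9 r=(7,8,0) succ=(2,1,0) retry=(0,0,1)
9. W3 LOAD -> counter=9 r=(7,8,9) succ=(2,1,0) retry=(0,0,1)
10. W3 CAS -> counter=10 r=(7,8,9) succ=(2,1,1) retry=(0,0,1)
11. W3 LOAD -> counter=10 r=(7,8,10) succ=(2,1,1) retry=(0,0,1)
12. W3 CAS -> counter=11 r=(7,8,10) succ=(2,1,2) retry=(0,0,1)

counter=11 r=(7,8,10) succ=(2,1,2) retry=(0,0,1)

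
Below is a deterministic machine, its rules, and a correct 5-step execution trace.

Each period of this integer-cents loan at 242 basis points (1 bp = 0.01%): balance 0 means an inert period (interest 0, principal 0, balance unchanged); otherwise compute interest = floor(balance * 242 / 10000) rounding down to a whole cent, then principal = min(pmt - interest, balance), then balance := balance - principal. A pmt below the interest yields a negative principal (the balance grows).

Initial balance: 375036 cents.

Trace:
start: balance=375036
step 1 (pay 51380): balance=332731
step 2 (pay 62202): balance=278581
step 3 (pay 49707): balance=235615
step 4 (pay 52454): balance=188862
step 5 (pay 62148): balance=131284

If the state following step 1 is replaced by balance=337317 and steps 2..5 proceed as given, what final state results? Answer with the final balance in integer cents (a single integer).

state after step 1 := balance=337317
step 2 (pay 62202): balance=283278
step 3 (pay 49707): balance=240426
step 4 (pay 52454): balance=193790
step 5 (pay 62148): balance=136331

136331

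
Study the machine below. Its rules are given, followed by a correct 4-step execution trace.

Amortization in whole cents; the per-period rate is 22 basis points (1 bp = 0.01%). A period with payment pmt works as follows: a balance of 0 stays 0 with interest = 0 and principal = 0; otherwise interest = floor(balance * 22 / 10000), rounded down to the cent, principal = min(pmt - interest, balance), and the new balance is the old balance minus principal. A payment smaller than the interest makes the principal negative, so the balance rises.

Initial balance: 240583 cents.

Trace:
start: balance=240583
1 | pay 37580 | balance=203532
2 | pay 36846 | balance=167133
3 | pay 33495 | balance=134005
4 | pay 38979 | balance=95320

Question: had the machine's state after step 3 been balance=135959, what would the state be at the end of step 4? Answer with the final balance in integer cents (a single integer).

state after step 3 := balance=135959
4 | pay 38979 | balance=97279

97279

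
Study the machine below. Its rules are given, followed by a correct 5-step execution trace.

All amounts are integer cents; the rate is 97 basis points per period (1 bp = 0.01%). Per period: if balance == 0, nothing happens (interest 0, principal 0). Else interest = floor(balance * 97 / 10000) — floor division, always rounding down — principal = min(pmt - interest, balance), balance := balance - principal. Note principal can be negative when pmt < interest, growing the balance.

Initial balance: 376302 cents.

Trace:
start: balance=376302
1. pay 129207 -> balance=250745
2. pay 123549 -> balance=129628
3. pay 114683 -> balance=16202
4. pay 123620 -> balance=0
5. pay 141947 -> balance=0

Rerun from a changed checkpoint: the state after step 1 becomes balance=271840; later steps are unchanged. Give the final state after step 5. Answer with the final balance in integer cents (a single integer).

0

state after step 1 := balance=271840
2. pay 123549 -> balance=150927
3. pay 114683 -> balance=37707
4. pay 123620 -> balance=0
5. pay 141947 -> balance=0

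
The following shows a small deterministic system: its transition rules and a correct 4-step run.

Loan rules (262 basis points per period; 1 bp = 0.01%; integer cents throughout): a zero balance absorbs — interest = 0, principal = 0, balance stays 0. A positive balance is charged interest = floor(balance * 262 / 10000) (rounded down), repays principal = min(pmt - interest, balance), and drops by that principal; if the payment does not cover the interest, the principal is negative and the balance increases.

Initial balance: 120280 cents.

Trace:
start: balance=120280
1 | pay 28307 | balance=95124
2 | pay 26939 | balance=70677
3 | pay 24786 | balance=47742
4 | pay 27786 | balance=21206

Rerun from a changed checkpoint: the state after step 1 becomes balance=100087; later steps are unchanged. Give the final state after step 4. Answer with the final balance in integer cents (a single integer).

26570

state after step 1 := balance=100087
2 | pay 26939 | balance=75770
3 | pay 24786 | balance=52969
4 | pay 27786 | balance=26570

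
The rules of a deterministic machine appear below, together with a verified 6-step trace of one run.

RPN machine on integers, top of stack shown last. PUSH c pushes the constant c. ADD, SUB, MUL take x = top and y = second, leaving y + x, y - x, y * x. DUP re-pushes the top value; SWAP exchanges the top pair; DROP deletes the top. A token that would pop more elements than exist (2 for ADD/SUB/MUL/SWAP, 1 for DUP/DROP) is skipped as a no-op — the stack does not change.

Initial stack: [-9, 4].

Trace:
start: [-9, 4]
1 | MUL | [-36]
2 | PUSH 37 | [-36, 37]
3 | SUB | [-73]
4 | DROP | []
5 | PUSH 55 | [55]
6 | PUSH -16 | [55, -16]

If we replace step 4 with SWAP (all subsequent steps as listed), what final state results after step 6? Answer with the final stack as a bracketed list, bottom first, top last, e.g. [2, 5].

(re-executing from step 4 with the substitution; state before step 4: [-73])
4 | SWAP | [-73]
5 | PUSH 55 | [-73, 55]
6 | PUSH -16 | [-73, 55, -16]

[-73, 55, -16]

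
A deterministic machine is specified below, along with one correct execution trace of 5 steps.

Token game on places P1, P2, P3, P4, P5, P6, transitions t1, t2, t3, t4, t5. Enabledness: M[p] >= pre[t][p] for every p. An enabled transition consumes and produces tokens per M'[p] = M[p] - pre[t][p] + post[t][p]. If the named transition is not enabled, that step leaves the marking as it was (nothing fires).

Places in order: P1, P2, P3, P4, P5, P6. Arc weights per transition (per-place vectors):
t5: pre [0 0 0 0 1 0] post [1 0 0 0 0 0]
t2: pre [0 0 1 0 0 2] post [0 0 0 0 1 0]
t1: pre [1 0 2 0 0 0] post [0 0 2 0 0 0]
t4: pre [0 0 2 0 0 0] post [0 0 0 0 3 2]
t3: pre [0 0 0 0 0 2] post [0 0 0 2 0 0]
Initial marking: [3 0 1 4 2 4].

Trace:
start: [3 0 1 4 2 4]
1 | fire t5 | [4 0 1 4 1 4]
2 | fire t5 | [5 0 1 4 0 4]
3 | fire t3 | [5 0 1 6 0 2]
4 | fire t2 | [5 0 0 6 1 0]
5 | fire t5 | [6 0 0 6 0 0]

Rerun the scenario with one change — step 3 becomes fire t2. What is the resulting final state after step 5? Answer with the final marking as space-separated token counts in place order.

6 0 0 4 0 2

(re-executing from step 3 with the substitution; state before step 3: [5 0 1 4 0 4])
3 | fire t2 | [5 0 0 4 1 2]
4 | fire t2 | [5 0 0 4 1 2]
5 | fire t5 | [6 0 0 4 0 2]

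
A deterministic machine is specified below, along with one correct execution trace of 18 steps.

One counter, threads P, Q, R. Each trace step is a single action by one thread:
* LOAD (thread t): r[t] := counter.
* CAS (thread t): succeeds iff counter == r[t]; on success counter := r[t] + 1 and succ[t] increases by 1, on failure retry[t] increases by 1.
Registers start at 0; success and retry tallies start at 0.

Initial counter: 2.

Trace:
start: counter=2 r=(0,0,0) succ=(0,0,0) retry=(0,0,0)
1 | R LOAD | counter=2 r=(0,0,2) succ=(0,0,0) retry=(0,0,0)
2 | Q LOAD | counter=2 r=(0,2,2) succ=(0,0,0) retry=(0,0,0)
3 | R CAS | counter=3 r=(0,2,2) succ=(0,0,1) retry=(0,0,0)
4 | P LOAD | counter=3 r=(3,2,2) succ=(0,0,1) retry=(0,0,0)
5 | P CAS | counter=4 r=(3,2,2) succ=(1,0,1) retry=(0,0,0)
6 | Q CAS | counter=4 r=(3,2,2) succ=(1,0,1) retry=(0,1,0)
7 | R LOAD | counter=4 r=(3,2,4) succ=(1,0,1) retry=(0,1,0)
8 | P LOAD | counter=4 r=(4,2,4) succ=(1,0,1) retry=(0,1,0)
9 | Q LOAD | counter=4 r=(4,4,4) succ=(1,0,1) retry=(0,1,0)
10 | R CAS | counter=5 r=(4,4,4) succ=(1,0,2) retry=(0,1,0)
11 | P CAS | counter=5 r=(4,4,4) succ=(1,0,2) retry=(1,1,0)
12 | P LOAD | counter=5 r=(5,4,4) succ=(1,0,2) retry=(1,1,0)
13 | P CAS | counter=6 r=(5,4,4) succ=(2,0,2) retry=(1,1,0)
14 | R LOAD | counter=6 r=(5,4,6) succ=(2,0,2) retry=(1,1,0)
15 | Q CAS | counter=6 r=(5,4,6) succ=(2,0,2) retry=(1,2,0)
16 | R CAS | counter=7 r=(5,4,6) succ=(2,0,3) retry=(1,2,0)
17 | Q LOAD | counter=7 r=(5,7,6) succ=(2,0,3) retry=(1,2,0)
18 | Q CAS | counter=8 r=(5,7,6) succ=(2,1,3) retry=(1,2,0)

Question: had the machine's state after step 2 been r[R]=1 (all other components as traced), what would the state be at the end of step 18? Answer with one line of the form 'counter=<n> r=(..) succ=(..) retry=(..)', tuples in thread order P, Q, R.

counter=7 r=(4,6,5) succ=(2,1,2) retry=(1,2,1)

state after step 2 := counter=2 r=(0,2,1) succ=(0,0,0) retry=(0,0,0)
3 | R CAS | counter=2 r=(0,2,1) succ=(0,0,0) retry=(0,0,1)
4 | P LOAD | counter=2 r=(2,2,1) succ=(0,0,0) retry=(0,0,1)
5 | P CAS | counter=3 r=(2,2,1) succ=(1,0,0) retry=(0,0,1)
6 | Q CAS | counter=3 r=(2,2,1) succ=(1,0,0) retry=(0,1,1)
7 | R LOAD | counter=3 r=(2,2,3) succ=(1,0,0) retry=(0,1,1)
8 | P LOAD | counter=3 r=(3,2,3) succ=(1,0,0) retry=(0,1,1)
9 | Q LOAD | counter=3 r=(3,3,3) succ=(1,0,0) retry=(0,1,1)
10 | R CAS | counter=4 r=(3,3,3) succ=(1,0,1) retry=(0,1,1)
11 | P CAS | counter=4 r=(3,3,3) succ=(1,0,1) retry=(1,1,1)
12 | P LOAD | counter=4 r=(4,3,3) succ=(1,0,1) retry=(1,1,1)
13 | P CAS | counter=5 r=(4,3,3) succ=(2,0,1) retry=(1,1,1)
14 | R LOAD | counter=5 r=(4,3,5) succ=(2,0,1) retry=(1,1,1)
15 | Q CAS | counter=5 r=(4,3,5) succ=(2,0,1) retry=(1,2,1)
16 | R CAS | counter=6 r=(4,3,5) succ=(2,0,2) retry=(1,2,1)
17 | Q LOAD | counter=6 r=(4,6,5) succ=(2,0,2) retry=(1,2,1)
18 | Q CAS | counter=7 r=(4,6,5) succ=(2,1,2) retry=(1,2,1)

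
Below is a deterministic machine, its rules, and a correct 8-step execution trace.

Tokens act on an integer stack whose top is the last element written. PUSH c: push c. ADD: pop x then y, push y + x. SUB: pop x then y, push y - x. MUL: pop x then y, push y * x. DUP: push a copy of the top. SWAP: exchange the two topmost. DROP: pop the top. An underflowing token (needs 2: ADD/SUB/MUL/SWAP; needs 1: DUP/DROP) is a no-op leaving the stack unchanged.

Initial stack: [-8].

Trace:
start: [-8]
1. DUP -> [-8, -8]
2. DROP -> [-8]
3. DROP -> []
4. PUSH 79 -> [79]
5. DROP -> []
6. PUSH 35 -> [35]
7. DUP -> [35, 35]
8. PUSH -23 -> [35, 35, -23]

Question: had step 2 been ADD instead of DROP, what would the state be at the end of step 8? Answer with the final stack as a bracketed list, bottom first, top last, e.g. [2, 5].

[35, 35, -23]

(re-executing from step 2 with the substitution; state before step 2: [-8, -8])
2. ADD -> [-16]
3. DROP -> []
4. PUSH 79 -> [79]
5. DROP -> []
6. PUSH 35 -> [35]
7. DUP -> [35, 35]
8. PUSH -23 -> [35, 35, -23]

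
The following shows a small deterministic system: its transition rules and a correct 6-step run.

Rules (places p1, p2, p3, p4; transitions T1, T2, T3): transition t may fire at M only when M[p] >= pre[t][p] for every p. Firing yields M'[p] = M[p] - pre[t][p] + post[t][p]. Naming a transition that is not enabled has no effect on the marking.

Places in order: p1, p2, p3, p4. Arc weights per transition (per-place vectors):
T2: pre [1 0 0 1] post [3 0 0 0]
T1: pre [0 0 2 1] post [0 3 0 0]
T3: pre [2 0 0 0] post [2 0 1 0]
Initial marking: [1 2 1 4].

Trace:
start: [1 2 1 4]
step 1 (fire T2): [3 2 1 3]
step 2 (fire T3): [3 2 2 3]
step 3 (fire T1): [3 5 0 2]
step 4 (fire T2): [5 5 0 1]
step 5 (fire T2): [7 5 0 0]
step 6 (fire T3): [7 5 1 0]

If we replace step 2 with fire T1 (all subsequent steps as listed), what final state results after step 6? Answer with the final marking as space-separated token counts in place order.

7 2 2 1

(re-executing from step 2 with the substitution; state before step 2: [3 2 1 3])
step 2 (fire T1): [3 2 1 3]
step 3 (fire T1): [3 2 1 3]
step 4 (fire T2): [5 2 1 2]
step 5 (fire T2): [7 2 1 1]
step 6 (fire T3): [7 2 2 1]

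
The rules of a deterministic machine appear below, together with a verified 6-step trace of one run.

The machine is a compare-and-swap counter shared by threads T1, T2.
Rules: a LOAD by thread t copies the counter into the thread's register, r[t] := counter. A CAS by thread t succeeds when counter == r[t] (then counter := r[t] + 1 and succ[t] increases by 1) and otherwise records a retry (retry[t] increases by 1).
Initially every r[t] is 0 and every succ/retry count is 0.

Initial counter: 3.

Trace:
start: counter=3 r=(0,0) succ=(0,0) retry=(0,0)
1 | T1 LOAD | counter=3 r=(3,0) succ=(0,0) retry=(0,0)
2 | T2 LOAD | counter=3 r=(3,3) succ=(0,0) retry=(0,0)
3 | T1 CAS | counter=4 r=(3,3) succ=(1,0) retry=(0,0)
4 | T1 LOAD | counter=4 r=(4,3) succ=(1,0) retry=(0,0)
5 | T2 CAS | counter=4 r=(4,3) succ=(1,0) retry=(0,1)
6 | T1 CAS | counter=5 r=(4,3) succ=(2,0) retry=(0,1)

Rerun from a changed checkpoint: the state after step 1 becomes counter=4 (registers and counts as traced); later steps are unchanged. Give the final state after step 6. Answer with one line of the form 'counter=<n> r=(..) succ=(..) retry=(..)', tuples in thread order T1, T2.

counter=5 r=(4,4) succ=(0,1) retry=(2,0)

state after step 1 := counter=4 r=(3,0) succ=(0,0) retry=(0,0)
2 | T2 LOAD | counter=4 r=(3,4) succ=(0,0) retry=(0,0)
3 | T1 CAS | counter=4 r=(3,4) succ=(0,0) retry=(1,0)
4 | T1 LOAD | counter=4 r=(4,4) succ=(0,0) retry=(1,0)
5 | T2 CAS | counter=5 r=(4,4) succ=(0,1) retry=(1,0)
6 | T1 CAS | counter=5 r=(4,4) succ=(0,1) retry=(2,0)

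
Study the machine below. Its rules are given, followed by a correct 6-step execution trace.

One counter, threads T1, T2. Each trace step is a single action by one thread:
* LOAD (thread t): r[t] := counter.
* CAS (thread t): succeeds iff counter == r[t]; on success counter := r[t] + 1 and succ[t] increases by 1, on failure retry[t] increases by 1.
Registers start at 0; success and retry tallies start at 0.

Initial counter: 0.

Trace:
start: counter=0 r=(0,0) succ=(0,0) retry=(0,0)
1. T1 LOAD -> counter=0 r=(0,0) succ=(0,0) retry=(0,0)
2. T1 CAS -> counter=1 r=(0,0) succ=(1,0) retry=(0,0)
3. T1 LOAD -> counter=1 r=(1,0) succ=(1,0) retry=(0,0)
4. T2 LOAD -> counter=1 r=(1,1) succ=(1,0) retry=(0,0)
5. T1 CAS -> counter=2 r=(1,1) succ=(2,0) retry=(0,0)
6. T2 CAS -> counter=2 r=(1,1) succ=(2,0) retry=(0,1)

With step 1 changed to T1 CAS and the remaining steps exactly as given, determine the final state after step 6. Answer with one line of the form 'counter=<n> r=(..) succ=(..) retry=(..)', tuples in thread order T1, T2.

counter=2 r=(1,1) succ=(2,0) retry=(1,1)

(re-executing from step 1 with the substitution; state before step 1: counter=0 r=(0,0) succ=(0,0) retry=(0,0))
1. T1 CAS -> counter=1 r=(0,0) succ=(1,0) retry=(0,0)
2. T1 CAS -> counter=1 r=(0,0) succ=(1,0) retry=(1,0)
3. T1 LOAD -> counter=1 r=(1,0) succ=(1,0) retry=(1,0)
4. T2 LOAD -> counter=1 r=(1,1) succ=(1,0) retry=(1,0)
5. T1 CAS -> counter=2 r=(1,1) succ=(2,0) retry=(1,0)
6. T2 CAS -> counter=2 r=(1,1) succ=(2,0) retry=(1,1)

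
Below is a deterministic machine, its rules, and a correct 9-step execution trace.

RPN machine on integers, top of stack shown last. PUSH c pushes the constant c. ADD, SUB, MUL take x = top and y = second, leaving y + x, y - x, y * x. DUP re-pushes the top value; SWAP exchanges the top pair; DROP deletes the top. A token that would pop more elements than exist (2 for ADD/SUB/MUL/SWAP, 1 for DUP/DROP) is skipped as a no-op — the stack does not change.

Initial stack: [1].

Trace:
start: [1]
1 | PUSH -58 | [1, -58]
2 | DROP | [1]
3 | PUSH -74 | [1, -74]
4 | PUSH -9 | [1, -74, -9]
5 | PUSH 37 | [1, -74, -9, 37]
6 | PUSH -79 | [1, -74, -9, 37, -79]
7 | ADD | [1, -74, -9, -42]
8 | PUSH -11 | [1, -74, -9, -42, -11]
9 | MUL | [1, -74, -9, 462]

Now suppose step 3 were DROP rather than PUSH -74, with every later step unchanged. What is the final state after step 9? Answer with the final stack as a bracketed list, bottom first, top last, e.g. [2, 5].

(re-executing from step 3 with the substitution; state before step 3: [1])
3 | DROP | []
4 | PUSH -9 | [-9]
5 | PUSH 37 | [-9, 37]
6 | PUSH -79 | [-9, 37, -79]
7 | ADD | [-9, -42]
8 | PUSH -11 | [-9, -42, -11]
9 | MUL | [-9, 462]

[-9, 462]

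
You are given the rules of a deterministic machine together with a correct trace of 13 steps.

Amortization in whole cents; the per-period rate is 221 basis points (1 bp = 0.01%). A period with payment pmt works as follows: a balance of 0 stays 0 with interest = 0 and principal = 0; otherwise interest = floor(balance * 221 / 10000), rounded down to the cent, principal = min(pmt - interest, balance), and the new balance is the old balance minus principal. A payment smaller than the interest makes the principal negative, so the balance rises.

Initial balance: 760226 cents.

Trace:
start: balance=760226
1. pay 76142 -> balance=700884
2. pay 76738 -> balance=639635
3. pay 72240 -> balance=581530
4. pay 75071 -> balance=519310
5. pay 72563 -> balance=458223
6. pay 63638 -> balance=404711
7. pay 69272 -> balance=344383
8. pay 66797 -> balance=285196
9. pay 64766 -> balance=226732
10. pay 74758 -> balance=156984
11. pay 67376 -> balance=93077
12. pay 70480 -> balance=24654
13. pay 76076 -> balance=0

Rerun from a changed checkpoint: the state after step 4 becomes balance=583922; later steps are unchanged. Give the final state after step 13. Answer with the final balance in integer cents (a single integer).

state after step 4 := balance=583922
5. pay 72563 -> balance=524263
6. pay 63638 -> balance=472211
7. pay 69272 -> balance=413374
8. pay 66797 -> balance=355712
9. pay 64766 -> balance=298807
10. pay 74758 -> balance=230652
11. pay 67376 -> balance=168373
12. pay 70480 -> balance=101614
13. pay 76076 -> balance=27783

27783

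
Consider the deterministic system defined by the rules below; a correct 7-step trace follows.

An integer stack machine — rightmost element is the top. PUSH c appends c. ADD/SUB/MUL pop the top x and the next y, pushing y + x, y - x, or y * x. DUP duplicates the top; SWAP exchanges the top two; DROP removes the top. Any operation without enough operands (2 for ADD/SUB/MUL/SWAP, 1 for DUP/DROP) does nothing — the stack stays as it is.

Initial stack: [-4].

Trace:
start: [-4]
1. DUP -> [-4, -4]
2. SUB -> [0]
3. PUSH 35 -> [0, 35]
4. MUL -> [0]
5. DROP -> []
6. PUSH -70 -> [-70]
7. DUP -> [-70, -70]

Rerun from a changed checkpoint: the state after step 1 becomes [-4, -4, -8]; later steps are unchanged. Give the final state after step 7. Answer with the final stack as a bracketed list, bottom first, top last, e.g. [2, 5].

[-4, -70, -70]

state after step 1 := [-4, -4, -8]
2. SUB -> [-4, 4]
3. PUSH 35 -> [-4, 4, 35]
4. MUL -> [-4, 140]
5. DROP -> [-4]
6. PUSH -70 -> [-4, -70]
7. DUP -> [-4, -70, -70]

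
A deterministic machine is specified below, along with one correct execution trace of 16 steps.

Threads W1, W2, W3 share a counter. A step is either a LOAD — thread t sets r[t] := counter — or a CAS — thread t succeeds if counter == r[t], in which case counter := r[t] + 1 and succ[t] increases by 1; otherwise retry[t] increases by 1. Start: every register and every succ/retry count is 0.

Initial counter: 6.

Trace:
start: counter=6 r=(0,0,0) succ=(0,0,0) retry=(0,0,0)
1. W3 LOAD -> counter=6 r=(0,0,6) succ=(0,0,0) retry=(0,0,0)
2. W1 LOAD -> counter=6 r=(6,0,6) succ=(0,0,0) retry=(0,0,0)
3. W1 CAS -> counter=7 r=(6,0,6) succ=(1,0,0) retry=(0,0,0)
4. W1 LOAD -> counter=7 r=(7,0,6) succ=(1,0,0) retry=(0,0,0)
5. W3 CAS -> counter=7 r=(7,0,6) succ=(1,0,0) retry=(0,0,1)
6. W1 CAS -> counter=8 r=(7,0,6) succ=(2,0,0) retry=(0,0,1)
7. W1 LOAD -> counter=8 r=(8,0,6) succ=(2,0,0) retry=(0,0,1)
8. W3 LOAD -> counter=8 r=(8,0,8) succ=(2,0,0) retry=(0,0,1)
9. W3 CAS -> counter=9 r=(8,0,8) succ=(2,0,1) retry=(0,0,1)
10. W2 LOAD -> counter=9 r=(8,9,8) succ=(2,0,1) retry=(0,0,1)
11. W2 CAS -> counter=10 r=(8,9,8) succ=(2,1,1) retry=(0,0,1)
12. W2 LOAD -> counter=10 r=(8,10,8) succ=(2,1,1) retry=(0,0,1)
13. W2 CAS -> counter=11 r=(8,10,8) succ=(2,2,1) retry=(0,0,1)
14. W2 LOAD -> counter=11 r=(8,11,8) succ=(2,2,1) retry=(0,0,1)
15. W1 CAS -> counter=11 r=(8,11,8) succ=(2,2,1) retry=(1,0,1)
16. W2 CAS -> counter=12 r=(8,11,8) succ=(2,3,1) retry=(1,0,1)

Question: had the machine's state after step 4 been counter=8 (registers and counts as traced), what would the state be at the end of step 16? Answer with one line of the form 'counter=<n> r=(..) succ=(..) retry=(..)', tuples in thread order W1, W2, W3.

state after step 4 := counter=8 r=(7,0,6) succ=(1,0,0) retry=(0,0,0)
5. W3 CAS -> counter=8 r=(7,0,6) succ=(1,0,0) retry=(0,0,1)
6. W1 CAS -> counter=8 r=(7,0,6) succ=(1,0,0) retry=(1,0,1)
7. W1 LOAD -> counter=8 r=(8,0,6) succ=(1,0,0) retry=(1,0,1)
8. W3 LOAD -> counter=8 r=(8,0,8) succ=(1,0,0) retry=(1,0,1)
9. W3 CAS -> counter=9 r=(8,0,8) succ=(1,0,1) retry=(1,0,1)
10. W2 LOAD -> counter=9 r=(8,9,8) succ=(1,0,1) retry=(1,0,1)
11. W2 CAS -> counter=10 r=(8,9,8) succ=(1,1,1) retry=(1,0,1)
12. W2 LOAD -> counter=10 r=(8,10,8) succ=(1,1,1) retry=(1,0,1)
13. W2 CAS -> counter=11 r=(8,10,8) succ=(1,2,1) retry=(1,0,1)
14. W2 LOAD -> counter=11 r=(8,11,8) succ=(1,2,1) retry=(1,0,1)
15. W1 CAS -> counter=11 r=(8,11,8) succ=(1,2,1) retry=(2,0,1)
16. W2 CAS -> counter=12 r=(8,11,8) succ=(1,3,1) retry=(2,0,1)

counter=12 r=(8,11,8) succ=(1,3,1) retry=(2,0,1)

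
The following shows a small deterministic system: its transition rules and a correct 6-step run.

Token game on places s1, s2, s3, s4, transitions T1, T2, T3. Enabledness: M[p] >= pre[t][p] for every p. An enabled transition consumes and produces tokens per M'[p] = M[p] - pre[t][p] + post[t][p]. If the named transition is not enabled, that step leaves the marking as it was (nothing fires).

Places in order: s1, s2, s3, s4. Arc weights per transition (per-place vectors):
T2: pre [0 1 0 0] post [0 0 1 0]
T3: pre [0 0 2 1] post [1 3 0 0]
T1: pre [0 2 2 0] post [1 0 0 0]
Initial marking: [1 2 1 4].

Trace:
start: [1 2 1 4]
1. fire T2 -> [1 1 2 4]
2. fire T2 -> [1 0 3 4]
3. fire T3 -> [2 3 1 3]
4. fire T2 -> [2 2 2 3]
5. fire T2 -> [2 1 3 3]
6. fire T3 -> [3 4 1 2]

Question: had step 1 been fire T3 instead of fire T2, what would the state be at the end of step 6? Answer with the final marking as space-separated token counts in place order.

3 5 0 2

(re-executing from step 1 with the substitution; state before step 1: [1 2 1 4])
1. fire T3 -> [1 2 1 4]
2. fire T2 -> [1 1 2 4]
3. fire T3 -> [2 4 0 3]
4. fire T2 -> [2 3 1 3]
5. fire T2 -> [2 2 2 3]
6. fire T3 -> [3 5 0 2]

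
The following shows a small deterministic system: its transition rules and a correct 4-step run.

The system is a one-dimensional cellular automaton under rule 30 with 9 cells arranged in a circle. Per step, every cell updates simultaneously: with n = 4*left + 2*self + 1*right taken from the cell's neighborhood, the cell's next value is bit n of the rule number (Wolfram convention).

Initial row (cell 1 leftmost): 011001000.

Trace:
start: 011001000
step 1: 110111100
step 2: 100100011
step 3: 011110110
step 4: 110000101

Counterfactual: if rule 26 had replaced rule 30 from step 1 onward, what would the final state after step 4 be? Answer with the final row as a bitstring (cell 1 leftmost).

110000101

(re-executing steps 1..4 under rule 26; state before step 1: 011001000)
step 1: 110110100
step 2: 100100011
step 3: 011010110
step 4: 110000101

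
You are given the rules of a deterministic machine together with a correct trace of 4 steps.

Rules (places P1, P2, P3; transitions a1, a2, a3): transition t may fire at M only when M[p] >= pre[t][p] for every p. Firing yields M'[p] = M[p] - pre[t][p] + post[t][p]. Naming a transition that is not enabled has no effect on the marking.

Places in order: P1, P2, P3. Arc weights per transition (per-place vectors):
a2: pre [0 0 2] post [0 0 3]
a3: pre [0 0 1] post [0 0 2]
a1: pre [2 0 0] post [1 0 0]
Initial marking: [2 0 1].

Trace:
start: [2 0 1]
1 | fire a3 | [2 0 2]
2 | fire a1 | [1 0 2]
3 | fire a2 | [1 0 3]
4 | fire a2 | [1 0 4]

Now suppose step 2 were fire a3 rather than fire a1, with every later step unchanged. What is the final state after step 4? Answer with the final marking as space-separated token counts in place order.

(re-executing from step 2 with the substitution; state before step 2: [2 0 2])
2 | fire a3 | [2 0 3]
3 | fire a2 | [2 0 4]
4 | fire a2 | [2 0 5]

2 0 5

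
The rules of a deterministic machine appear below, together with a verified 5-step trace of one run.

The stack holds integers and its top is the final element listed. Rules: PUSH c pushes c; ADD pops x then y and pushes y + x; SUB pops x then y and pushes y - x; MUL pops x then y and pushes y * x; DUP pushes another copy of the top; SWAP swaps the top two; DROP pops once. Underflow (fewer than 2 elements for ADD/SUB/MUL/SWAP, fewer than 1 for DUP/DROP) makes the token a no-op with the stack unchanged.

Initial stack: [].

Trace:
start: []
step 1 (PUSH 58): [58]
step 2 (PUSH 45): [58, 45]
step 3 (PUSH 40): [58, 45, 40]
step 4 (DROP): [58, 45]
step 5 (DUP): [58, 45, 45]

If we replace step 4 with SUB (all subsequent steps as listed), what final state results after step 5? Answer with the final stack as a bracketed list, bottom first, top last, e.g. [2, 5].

(re-executing from step 4 with the substitution; state before step 4: [58, 45, 40])
step 4 (SUB): [58, 5]
step 5 (DUP): [58, 5, 5]

[58, 5, 5]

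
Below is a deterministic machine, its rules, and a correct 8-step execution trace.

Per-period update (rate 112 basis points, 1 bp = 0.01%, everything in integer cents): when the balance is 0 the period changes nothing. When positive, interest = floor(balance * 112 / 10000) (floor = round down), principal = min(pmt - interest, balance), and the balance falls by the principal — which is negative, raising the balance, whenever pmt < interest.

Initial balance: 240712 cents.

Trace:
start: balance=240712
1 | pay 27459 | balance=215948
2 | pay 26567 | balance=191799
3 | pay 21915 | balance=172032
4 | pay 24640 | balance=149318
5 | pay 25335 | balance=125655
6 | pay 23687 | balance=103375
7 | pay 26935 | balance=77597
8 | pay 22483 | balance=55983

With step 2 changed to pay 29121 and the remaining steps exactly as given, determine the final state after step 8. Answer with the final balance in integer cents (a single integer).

(re-executing from step 2 with the substitution; state before step 2: balance=215948)
2 | pay 29121 | balance=189245
3 | pay 21915 | balance=169449
4 | pay 24640 | balance=146706
5 | pay 25335 | balance=123014
6 | pay 23687 | balance=100704
7 | pay 26935 | balance=74896
8 | pay 22483 | balance=53251

53251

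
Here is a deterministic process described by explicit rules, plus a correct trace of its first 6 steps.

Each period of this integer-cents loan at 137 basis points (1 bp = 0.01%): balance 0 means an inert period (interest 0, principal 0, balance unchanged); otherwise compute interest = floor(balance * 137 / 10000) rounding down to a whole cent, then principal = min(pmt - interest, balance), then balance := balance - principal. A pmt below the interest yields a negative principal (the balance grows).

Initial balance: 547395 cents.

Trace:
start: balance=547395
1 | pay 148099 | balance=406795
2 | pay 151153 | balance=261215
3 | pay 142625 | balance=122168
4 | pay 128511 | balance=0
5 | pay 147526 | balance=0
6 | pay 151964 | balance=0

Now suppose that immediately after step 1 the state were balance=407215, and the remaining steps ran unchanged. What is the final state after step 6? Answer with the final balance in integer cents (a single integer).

state after step 1 := balance=407215
2 | pay 151153 | balance=261640
3 | pay 142625 | balance=122599
4 | pay 128511 | balance=0
5 | pay 147526 | balance=0
6 | pay 151964 | balance=0

0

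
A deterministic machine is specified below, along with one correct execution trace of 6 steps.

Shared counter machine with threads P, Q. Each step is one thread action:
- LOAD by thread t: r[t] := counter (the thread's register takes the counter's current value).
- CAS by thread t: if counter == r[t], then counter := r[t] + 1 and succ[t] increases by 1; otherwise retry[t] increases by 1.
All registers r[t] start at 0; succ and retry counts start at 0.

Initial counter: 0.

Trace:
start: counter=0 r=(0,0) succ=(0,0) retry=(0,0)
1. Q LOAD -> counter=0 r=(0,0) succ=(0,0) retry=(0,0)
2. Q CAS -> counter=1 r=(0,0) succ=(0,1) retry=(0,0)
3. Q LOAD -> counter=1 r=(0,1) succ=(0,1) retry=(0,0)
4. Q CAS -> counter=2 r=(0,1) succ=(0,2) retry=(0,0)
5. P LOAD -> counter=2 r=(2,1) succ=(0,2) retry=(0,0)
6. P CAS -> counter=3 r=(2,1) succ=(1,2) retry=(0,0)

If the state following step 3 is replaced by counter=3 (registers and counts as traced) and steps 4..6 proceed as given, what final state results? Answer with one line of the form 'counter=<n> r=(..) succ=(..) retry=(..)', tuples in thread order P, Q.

counter=4 r=(3,1) succ=(1,1) retry=(0,1)

state after step 3 := counter=3 r=(0,1) succ=(0,1) retry=(0,0)
4. Q CAS -> counter=3 r=(0,1) succ=(0,1) retry=(0,1)
5. P LOAD -> counter=3 r=(3,1) succ=(0,1) retry=(0,1)
6. P CAS -> counter=4 r=(3,1) succ=(1,1) retry=(0,1)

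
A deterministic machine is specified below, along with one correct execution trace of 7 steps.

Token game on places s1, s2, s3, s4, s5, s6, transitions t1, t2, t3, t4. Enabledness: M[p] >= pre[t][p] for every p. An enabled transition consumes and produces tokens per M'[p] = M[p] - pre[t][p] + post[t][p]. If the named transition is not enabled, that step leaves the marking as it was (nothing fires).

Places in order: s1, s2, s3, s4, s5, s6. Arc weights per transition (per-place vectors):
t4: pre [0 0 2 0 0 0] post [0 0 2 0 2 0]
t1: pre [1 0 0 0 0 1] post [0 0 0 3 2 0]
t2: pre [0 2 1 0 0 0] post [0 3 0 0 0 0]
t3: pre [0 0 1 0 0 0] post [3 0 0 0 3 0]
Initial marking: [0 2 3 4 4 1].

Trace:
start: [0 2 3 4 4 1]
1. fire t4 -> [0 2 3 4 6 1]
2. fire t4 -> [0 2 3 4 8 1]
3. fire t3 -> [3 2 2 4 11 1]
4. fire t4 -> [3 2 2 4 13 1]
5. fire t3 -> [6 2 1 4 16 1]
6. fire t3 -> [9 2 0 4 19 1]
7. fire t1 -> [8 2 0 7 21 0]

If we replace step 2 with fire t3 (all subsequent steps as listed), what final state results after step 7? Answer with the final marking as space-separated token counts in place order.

8 2 0 7 17 0

(re-executing from step 2 with the substitution; state before step 2: [0 2 3 4 6 1])
2. fire t3 -> [3 2 2 4 9 1]
3. fire t3 -> [6 2 1 4 12 1]
4. fire t4 -> [6 2 1 4 12 1]
5. fire t3 -> [9 2 0 4 15 1]
6. fire t3 -> [9 2 0 4 15 1]
7. fire t1 -> [8 2 0 7 17 0]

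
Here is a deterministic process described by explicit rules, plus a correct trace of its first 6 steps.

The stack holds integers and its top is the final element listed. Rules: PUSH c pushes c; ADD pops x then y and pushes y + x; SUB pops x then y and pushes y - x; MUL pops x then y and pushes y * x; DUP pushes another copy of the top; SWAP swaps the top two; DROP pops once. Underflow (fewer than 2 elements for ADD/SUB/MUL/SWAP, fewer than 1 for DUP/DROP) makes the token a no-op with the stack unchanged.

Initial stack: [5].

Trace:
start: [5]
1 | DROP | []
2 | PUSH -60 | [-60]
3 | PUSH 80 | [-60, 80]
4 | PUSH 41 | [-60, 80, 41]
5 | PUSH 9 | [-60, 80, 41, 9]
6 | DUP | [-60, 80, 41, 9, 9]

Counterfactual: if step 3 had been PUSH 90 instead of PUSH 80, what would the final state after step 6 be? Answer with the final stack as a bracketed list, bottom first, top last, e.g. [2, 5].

(re-executing from step 3 with the substitution; state before step 3: [-60])
3 | PUSH 90 | [-60, 90]
4 | PUSH 41 | [-60, 90, 41]
5 | PUSH 9 | [-60, 90, 41, 9]
6 | DUP | [-60, 90, 41, 9, 9]

[-60, 90, 41, 9, 9]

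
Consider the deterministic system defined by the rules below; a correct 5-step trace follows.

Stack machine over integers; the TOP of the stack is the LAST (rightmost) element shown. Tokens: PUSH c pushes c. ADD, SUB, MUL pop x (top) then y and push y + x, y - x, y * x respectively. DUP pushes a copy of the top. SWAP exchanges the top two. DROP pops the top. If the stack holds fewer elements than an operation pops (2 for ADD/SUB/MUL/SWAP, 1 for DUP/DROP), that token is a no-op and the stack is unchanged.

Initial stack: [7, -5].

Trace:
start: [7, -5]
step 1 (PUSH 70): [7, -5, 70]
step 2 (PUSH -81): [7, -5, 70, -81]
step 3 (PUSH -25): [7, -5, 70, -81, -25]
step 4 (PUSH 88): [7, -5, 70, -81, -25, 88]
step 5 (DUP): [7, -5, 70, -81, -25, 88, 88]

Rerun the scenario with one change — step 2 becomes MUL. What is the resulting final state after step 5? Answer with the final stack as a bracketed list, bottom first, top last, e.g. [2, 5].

[7, -350, -25, 88, 88]

(re-executing from step 2 with the substitution; state before step 2: [7, -5, 70])
step 2 (MUL): [7, -350]
step 3 (PUSH -25): [7, -350, -25]
step 4 (PUSH 88): [7, -350, -25, 88]
step 5 (DUP): [7, -350, -25, 88, 88]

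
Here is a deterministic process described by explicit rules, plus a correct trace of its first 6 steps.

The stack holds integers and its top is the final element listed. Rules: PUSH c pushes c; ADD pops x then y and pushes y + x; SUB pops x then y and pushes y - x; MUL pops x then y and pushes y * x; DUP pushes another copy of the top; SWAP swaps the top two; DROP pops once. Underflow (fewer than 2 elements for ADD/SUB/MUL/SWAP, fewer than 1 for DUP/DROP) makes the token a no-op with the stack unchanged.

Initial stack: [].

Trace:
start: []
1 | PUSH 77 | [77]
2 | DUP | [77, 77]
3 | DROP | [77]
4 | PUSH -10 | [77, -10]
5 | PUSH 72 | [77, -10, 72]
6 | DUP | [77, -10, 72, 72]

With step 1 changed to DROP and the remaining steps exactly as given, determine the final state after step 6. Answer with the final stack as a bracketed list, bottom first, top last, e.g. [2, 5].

[-10, 72, 72]

(re-executing from step 1 with the substitution; state before step 1: [])
1 | DROP | []
2 | DUP | []
3 | DROP | []
4 | PUSH -10 | [-10]
5 | PUSH 72 | [-10, 72]
6 | DUP | [-10, 72, 72]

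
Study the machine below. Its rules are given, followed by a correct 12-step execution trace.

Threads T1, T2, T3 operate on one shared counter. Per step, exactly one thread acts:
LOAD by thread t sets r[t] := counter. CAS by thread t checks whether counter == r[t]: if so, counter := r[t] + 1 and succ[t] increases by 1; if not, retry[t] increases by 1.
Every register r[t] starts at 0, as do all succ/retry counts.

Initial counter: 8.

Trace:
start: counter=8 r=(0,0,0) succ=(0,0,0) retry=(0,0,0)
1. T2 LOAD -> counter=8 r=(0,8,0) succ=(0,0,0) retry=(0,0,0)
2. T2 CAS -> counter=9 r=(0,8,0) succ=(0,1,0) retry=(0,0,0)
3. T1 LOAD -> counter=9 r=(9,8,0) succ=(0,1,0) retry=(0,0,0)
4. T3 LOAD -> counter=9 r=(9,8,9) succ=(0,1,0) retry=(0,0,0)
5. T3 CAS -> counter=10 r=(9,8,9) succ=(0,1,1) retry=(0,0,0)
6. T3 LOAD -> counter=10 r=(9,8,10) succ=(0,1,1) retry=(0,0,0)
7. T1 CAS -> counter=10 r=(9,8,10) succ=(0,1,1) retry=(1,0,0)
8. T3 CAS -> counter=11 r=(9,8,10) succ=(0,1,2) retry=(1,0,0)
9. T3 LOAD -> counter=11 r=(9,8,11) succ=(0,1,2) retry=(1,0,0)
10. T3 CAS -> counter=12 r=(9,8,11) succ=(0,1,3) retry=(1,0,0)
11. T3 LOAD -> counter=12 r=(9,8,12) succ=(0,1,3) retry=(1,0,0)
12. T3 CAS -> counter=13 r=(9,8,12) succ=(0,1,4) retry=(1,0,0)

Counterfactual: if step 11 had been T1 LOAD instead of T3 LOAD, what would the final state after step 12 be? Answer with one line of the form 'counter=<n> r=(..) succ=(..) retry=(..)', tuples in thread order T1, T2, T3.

(re-executing from step 11 with the substitution; state before step 11: counter=12 r=(9,8,11) succ=(0,1,3) retry=(1,0,0))
11. T1 LOAD -> counter=12 r=(12,8,11) succ=(0,1,3) retry=(1,0,0)
12. T3 CAS -> counter=12 r=(12,8,11) succ=(0,1,3) retry=(1,0,1)

counter=12 r=(12,8,11) succ=(0,1,3) retry=(1,0,1)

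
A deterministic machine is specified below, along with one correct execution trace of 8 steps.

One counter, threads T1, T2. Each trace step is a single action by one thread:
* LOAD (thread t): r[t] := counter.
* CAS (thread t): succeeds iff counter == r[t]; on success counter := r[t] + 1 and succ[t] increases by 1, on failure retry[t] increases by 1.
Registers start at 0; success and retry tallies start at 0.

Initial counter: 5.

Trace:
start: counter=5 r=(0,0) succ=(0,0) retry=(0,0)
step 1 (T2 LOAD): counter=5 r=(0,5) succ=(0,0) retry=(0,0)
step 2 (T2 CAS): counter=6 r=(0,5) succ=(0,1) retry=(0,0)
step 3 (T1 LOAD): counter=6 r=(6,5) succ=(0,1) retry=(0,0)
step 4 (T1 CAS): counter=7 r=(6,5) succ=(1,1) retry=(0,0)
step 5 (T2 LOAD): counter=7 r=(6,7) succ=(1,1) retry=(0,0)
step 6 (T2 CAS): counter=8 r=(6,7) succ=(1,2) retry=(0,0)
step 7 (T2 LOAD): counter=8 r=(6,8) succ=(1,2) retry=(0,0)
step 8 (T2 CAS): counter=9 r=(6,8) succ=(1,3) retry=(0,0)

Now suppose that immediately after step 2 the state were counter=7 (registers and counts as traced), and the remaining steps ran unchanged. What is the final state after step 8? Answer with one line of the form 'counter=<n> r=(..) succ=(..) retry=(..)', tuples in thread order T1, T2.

counter=10 r=(7,9) succ=(1,3) retry=(0,0)

state after step 2 := counter=7 r=(0,5) succ=(0,1) retry=(0,0)
step 3 (T1 LOAD): counter=7 r=(7,5) succ=(0,1) retry=(0,0)
step 4 (T1 CAS): counter=8 r=(7,5) succ=(1,1) retry=(0,0)
step 5 (T2 LOAD): counter=8 r=(7,8) succ=(1,1) retry=(0,0)
step 6 (T2 CAS): counter=9 r=(7,8) succ=(1,2) retry=(0,0)
step 7 (T2 LOAD): counter=9 r=(7,9) succ=(1,2) retry=(0,0)
step 8 (T2 CAS): counter=10 r=(7,9) succ=(1,3) retry=(0,0)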